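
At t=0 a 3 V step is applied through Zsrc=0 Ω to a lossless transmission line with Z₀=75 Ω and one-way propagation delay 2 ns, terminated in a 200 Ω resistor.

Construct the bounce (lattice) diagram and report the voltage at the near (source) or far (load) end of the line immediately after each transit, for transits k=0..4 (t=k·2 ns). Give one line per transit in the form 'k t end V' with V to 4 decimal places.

Γ_L=0.454545, Γ_S=-1.000000; launch V₁=3·75/75=3.000000
k=0 src: V=3.0000
k=1 load: inc=3.000000, refl=3.000000·0.454545=1.3636; V=0.000000+3.000000+1.363636=4.3636
k=2 src: inc=1.363636, refl=1.363636·-1.000000=-1.3636; V=3.000000+1.363636+-1.363636=3.0000
k=3 load: inc=-1.363636, refl=-1.363636·0.454545=-0.6198; V=4.363636+-1.363636+-0.619835=2.3802
k=4 src: inc=-0.619835, refl=-0.619835·-1.000000=0.6198; V=3.000000+-0.619835+0.619835=3.0000

0 0 source 3.0000
1 2 load 4.3636
2 4 source 3.0000
3 6 load 2.3802
4 8 source 3.0000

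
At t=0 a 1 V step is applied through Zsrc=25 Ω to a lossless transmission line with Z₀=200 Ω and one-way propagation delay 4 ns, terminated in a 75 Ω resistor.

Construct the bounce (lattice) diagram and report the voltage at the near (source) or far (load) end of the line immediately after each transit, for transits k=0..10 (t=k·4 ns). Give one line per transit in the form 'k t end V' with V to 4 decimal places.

Γ_L=-0.454545, Γ_S=-0.777778; launch V₁=1·200/225=0.888889
k=0 src: V=0.8889
k=1 load: inc=0.888889, refl=0.888889·-0.454545=-0.4040; V=0.000000+0.888889+-0.404040=0.4848
k=2 src: inc=-0.404040, refl=-0.404040·-0.777778=0.3143; V=0.888889+-0.404040+0.314254=0.7991
k=3 load: inc=0.314254, refl=0.314254·-0.454545=-0.1428; V=0.484848+0.314254+-0.142843=0.6563
k=4 src: inc=-0.142843, refl=-0.142843·-0.777778=0.1111; V=0.799102+-0.142843+0.111100=0.7674
k=5 load: inc=0.111100, refl=0.111100·-0.454545=-0.0505; V=0.656260+0.111100+-0.050500=0.7169
k=6 src: inc=-0.050500, refl=-0.050500·-0.777778=0.0393; V=0.767359+-0.050500+0.039278=0.7561
k=7 load: inc=0.039278, refl=0.039278·-0.454545=-0.0179; V=0.716859+0.039278+-0.017853=0.7383
k=8 src: inc=-0.017853, refl=-0.017853·-0.777778=0.0139; V=0.756137+-0.017853+0.013886=0.7522
k=9 load: inc=0.013886, refl=0.013886·-0.454545=-0.0063; V=0.738284+0.013886+-0.006312=0.7459
k=10 src: inc=-0.006312, refl=-0.006312·-0.777778=0.0049; V=0.752170+-0.006312+0.004909=0.7508

0 0 source 0.8889
1 4 load 0.4848
2 8 source 0.7991
3 12 load 0.6563
4 16 source 0.7674
5 20 load 0.7169
6 24 source 0.7561
7 28 load 0.7383
8 32 source 0.7522
9 36 load 0.7459
10 40 source 0.7508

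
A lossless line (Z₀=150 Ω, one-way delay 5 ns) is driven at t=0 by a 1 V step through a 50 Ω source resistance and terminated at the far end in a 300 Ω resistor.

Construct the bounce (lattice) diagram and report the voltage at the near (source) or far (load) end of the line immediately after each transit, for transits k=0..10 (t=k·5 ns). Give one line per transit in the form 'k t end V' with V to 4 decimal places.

0 0 source 0.7500
1 5 load 1.0000
2 10 source 0.8750
3 15 load 0.8333
4 20 source 0.8542
5 25 load 0.8611
6 30 source 0.8576
7 35 load 0.8565
8 40 source 0.8571
9 45 load 0.8573
10 50 source 0.8572

Γ_L=0.333333, Γ_S=-0.500000; launch V₁=1·150/200=0.750000
k=0 src: V=0.7500
k=1 load: inc=0.750000, refl=0.750000·0.333333=0.2500; V=0.000000+0.750000+0.250000=1.0000
k=2 src: inc=0.250000, refl=0.250000·-0.500000=-0.1250; V=0.750000+0.250000+-0.125000=0.8750
k=3 load: inc=-0.125000, refl=-0.125000·0.333333=-0.0417; V=1.000000+-0.125000+-0.041667=0.8333
k=4 src: inc=-0.041667, refl=-0.041667·-0.500000=0.0208; V=0.875000+-0.041667+0.020833=0.8542
k=5 load: inc=0.020833, refl=0.020833·0.333333=0.0069; V=0.833333+0.020833+0.006944=0.8611
k=6 src: inc=0.006944, refl=0.006944·-0.500000=-0.0035; V=0.854167+0.006944+-0.003472=0.8576
k=7 load: inc=-0.003472, refl=-0.003472·0.333333=-0.0012; V=0.861111+-0.003472+-0.001157=0.8565
k=8 src: inc=-0.001157, refl=-0.001157·-0.500000=0.0006; V=0.857639+-0.001157+0.000579=0.8571
k=9 load: inc=0.000579, refl=0.000579·0.333333=0.0002; V=0.856481+0.000579+0.000193=0.8573
k=10 src: inc=0.000193, refl=0.000193·-0.500000=-0.0001; V=0.857060+0.000193+-0.000096=0.8572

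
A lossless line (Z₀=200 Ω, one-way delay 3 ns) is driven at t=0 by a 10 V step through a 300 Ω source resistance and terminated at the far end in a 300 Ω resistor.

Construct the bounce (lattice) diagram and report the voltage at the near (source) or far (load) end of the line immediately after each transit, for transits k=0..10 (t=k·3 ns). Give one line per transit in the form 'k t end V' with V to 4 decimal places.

0 0 source 4.0000
1 3 load 4.8000
2 6 source 4.9600
3 9 load 4.9920
4 12 source 4.9984
5 15 load 4.9997
6 18 source 4.9999
7 21 load 5.0000
8 24 source 5.0000
9 27 load 5.0000
10 30 source 5.0000

Γ_L=0.200000, Γ_S=0.200000; launch V₁=10·200/500=4.000000
k=0 src: V=4.0000
k=1 load: inc=4.000000, refl=4.000000·0.200000=0.8000; V=0.000000+4.000000+0.800000=4.8000
k=2 src: inc=0.800000, refl=0.800000·0.200000=0.1600; V=4.000000+0.800000+0.160000=4.9600
k=3 load: inc=0.160000, refl=0.160000·0.200000=0.0320; V=4.800000+0.160000+0.032000=4.9920
k=4 src: inc=0.032000, refl=0.032000·0.200000=0.0064; V=4.960000+0.032000+0.006400=4.9984
k=5 load: inc=0.006400, refl=0.006400·0.200000=0.0013; V=4.992000+0.006400+0.001280=4.9997
k=6 src: inc=0.001280, refl=0.001280·0.200000=0.0003; V=4.998400+0.001280+0.000256=4.9999
k=7 load: inc=0.000256, refl=0.000256·0.200000=0.0001; V=4.999680+0.000256+0.000051=5.0000
k=8 src: inc=0.000051, refl=0.000051·0.200000=0.0000; V=4.999936+0.000051+0.000010=5.0000
k=9 load: inc=0.000010, refl=0.000010·0.200000=0.0000; V=4.999987+0.000010+0.000002=5.0000
k=10 src: inc=0.000002, refl=0.000002·0.200000=0.0000; V=4.999997+0.000002+0.000000=5.0000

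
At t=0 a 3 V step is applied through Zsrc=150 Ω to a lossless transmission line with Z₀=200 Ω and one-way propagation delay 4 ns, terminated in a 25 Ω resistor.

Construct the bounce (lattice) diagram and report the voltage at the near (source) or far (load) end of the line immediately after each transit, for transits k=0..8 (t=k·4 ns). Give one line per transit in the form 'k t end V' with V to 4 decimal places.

Γ_L=-0.777778, Γ_S=-0.142857; launch V₁=3·200/350=1.714286
k=0 src: V=1.7143
k=1 load: inc=1.714286, refl=1.714286·-0.777778=-1.3333; V=0.000000+1.714286+-1.333333=0.3810
k=2 src: inc=-1.333333, refl=-1.333333·-0.142857=0.1905; V=1.714286+-1.333333+0.190476=0.5714
k=3 load: inc=0.190476, refl=0.190476·-0.777778=-0.1481; V=0.380952+0.190476+-0.148148=0.4233
k=4 src: inc=-0.148148, refl=-0.148148·-0.142857=0.0212; V=0.571429+-0.148148+0.021164=0.4444
k=5 load: inc=0.021164, refl=0.021164·-0.777778=-0.0165; V=0.423280+0.021164+-0.016461=0.4280
k=6 src: inc=-0.016461, refl=-0.016461·-0.142857=0.0024; V=0.444444+-0.016461+0.002352=0.4303
k=7 load: inc=0.002352, refl=0.002352·-0.777778=-0.0018; V=0.427984+0.002352+-0.001829=0.4285
k=8 src: inc=-0.001829, refl=-0.001829·-0.142857=0.0003; V=0.430335+-0.001829+0.000261=0.4288

0 0 source 1.7143
1 4 load 0.3810
2 8 source 0.5714
3 12 load 0.4233
4 16 source 0.4444
5 20 load 0.4280
6 24 source 0.4303
7 28 load 0.4285
8 32 source 0.4288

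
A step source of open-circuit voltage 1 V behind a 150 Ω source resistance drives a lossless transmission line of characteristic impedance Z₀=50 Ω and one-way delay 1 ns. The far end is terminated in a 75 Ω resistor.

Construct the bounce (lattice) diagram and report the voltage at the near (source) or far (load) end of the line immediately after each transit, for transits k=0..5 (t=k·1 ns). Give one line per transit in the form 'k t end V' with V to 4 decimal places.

0 0 source 0.2500
1 1 load 0.3000
2 2 source 0.3250
3 3 load 0.3300
4 4 source 0.3325
5 5 load 0.3330

Γ_L=0.200000, Γ_S=0.500000; launch V₁=1·50/200=0.250000
k=0 src: V=0.2500
k=1 load: inc=0.250000, refl=0.250000·0.200000=0.0500; V=0.000000+0.250000+0.050000=0.3000
k=2 src: inc=0.050000, refl=0.050000·0.500000=0.0250; V=0.250000+0.050000+0.025000=0.3250
k=3 load: inc=0.025000, refl=0.025000·0.200000=0.0050; V=0.300000+0.025000+0.005000=0.3300
k=4 src: inc=0.005000, refl=0.005000·0.500000=0.0025; V=0.325000+0.005000+0.002500=0.3325
k=5 load: inc=0.002500, refl=0.002500·0.200000=0.0005; V=0.330000+0.002500+0.000500=0.3330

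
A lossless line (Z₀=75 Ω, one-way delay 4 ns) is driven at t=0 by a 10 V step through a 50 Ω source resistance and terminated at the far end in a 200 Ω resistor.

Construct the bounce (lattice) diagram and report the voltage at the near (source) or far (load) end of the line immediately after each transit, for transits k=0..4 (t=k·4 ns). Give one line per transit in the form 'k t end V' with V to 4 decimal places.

0 0 source 6.0000
1 4 load 8.7273
2 8 source 8.1818
3 12 load 7.9339
4 16 source 7.9835

Γ_L=0.454545, Γ_S=-0.200000; launch V₁=10·75/125=6.000000
k=0 src: V=6.0000
k=1 load: inc=6.000000, refl=6.000000·0.454545=2.7273; V=0.000000+6.000000+2.727273=8.7273
k=2 src: inc=2.727273, refl=2.727273·-0.200000=-0.5455; V=6.000000+2.727273+-0.545455=8.1818
k=3 load: inc=-0.545455, refl=-0.545455·0.454545=-0.2479; V=8.727273+-0.545455+-0.247934=7.9339
k=4 src: inc=-0.247934, refl=-0.247934·-0.200000=0.0496; V=8.181818+-0.247934+0.049587=7.9835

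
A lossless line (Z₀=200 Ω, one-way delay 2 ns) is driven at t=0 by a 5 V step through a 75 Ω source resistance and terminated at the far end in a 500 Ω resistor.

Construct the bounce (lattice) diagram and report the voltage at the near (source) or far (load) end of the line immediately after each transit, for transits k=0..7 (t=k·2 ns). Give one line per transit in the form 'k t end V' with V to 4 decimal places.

0 0 source 3.6364
1 2 load 5.1948
2 4 source 4.4864
3 6 load 4.1828
4 8 source 4.3208
5 10 load 4.3800
6 12 source 4.3531
7 14 load 4.3416

Γ_L=0.428571, Γ_S=-0.454545; launch V₁=5·200/275=3.636364
k=0 src: V=3.6364
k=1 load: inc=3.636364, refl=3.636364·0.428571=1.5584; V=0.000000+3.636364+1.558442=5.1948
k=2 src: inc=1.558442, refl=1.558442·-0.454545=-0.7084; V=3.636364+1.558442+-0.708383=4.4864
k=3 load: inc=-0.708383, refl=-0.708383·0.428571=-0.3036; V=5.194805+-0.708383+-0.303593=4.1828
k=4 src: inc=-0.303593, refl=-0.303593·-0.454545=0.1380; V=4.486423+-0.303593+0.137997=4.3208
k=5 load: inc=0.137997, refl=0.137997·0.428571=0.0591; V=4.182830+0.137997+0.059141=4.3800
k=6 src: inc=0.059141, refl=0.059141·-0.454545=-0.0269; V=4.320827+0.059141+-0.026882=4.3531
k=7 load: inc=-0.026882, refl=-0.026882·0.428571=-0.0115; V=4.379968+-0.026882+-0.011521=4.3416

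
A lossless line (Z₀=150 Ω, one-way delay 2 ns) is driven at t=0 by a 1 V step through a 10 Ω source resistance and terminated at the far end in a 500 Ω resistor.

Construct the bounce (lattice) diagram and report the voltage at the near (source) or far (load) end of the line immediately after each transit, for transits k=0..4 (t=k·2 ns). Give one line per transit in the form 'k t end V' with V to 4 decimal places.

Γ_L=0.538462, Γ_S=-0.875000; launch V₁=1·150/160=0.937500
k=0 src: V=0.9375
k=1 load: inc=0.937500, refl=0.937500·0.538462=0.5048; V=0.000000+0.937500+0.504808=1.4423
k=2 src: inc=0.504808, refl=0.504808·-0.875000=-0.4417; V=0.937500+0.504808+-0.441707=1.0006
k=3 load: inc=-0.441707, refl=-0.441707·0.538462=-0.2378; V=1.442308+-0.441707+-0.237842=0.7628
k=4 src: inc=-0.237842, refl=-0.237842·-0.875000=0.2081; V=1.000601+-0.237842+0.208112=0.9709

0 0 source 0.9375
1 2 load 1.4423
2 4 source 1.0006
3 6 load 0.7628
4 8 source 0.9709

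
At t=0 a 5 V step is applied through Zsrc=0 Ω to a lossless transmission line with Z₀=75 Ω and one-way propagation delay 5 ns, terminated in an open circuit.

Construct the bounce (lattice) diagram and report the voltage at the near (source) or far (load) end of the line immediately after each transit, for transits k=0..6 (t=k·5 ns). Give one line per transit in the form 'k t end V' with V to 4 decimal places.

0 0 source 5.0000
1 5 load 10.0000
2 10 source 5.0000
3 15 load 0.0000
4 20 source 5.0000
5 25 load 10.0000
6 30 source 5.0000

Γ_L=1.000000, Γ_S=-1.000000; launch V₁=5·75/75=5.000000
k=0 src: V=5.0000
k=1 load: inc=5.000000, refl=5.000000·1.000000=5.0000; V=0.000000+5.000000+5.000000=10.0000
k=2 src: inc=5.000000, refl=5.000000·-1.000000=-5.0000; V=5.000000+5.000000+-5.000000=5.0000
k=3 load: inc=-5.000000, refl=-5.000000·1.000000=-5.0000; V=10.000000+-5.000000+-5.000000=0.0000
k=4 src: inc=-5.000000, refl=-5.000000·-1.000000=5.0000; V=5.000000+-5.000000+5.000000=5.0000
k=5 load: inc=5.000000, refl=5.000000·1.000000=5.0000; V=0.000000+5.000000+5.000000=10.0000
k=6 src: inc=5.000000, refl=5.000000·-1.000000=-5.0000; V=5.000000+5.000000+-5.000000=5.0000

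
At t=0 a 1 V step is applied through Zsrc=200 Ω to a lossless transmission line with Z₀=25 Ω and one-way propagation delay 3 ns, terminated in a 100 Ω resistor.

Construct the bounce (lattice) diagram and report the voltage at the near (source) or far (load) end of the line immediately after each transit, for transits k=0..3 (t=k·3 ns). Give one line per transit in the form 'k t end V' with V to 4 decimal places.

0 0 source 0.1111
1 3 load 0.1778
2 6 source 0.2296
3 9 load 0.2607

Γ_L=0.600000, Γ_S=0.777778; launch V₁=1·25/225=0.111111
k=0 src: V=0.1111
k=1 load: inc=0.111111, refl=0.111111·0.600000=0.0667; V=0.000000+0.111111+0.066667=0.1778
k=2 src: inc=0.066667, refl=0.066667·0.777778=0.0519; V=0.111111+0.066667+0.051852=0.2296
k=3 load: inc=0.051852, refl=0.051852·0.600000=0.0311; V=0.177778+0.051852+0.031111=0.2607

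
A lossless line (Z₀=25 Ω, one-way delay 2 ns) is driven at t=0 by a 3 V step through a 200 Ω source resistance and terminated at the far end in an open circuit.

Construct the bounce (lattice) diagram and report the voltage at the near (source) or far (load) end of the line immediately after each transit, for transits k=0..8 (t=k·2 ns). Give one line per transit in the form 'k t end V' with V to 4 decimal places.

Γ_L=1.000000, Γ_S=0.777778; launch V₁=3·25/225=0.333333
k=0 src: V=0.3333
k=1 load: inc=0.333333, refl=0.333333·1.000000=0.3333; V=0.000000+0.333333+0.333333=0.6667
k=2 src: inc=0.333333, refl=0.333333·0.777778=0.2593; V=0.333333+0.333333+0.259259=0.9259
k=3 load: inc=0.259259, refl=0.259259·1.000000=0.2593; V=0.666667+0.259259+0.259259=1.1852
k=4 src: inc=0.259259, refl=0.259259·0.777778=0.2016; V=0.925926+0.259259+0.201646=1.3868
k=5 load: inc=0.201646, refl=0.201646·1.000000=0.2016; V=1.185185+0.201646+0.201646=1.5885
k=6 src: inc=0.201646, refl=0.201646·0.777778=0.1568; V=1.386831+0.201646+0.156836=1.7453
k=7 load: inc=0.156836, refl=0.156836·1.000000=0.1568; V=1.588477+0.156836+0.156836=1.9021
k=8 src: inc=0.156836, refl=0.156836·0.777778=0.1220; V=1.745313+0.156836+0.121983=2.0241

0 0 source 0.3333
1 2 load 0.6667
2 4 source 0.9259
3 6 load 1.1852
4 8 source 1.3868
5 10 load 1.5885
6 12 source 1.7453
7 14 load 1.9021
8 16 source 2.0241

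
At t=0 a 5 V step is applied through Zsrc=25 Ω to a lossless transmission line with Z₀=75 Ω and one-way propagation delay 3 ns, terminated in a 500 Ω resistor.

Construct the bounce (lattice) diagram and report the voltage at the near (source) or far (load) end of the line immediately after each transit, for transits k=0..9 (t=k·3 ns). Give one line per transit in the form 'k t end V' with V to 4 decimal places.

0 0 source 3.7500
1 3 load 6.5217
2 6 source 5.1359
3 9 load 4.1115
4 12 source 4.6237
5 15 load 5.0023
6 18 source 4.8130
7 21 load 4.6731
8 24 source 4.7430
9 27 load 4.7947

Γ_L=0.739130, Γ_S=-0.500000; launch V₁=5·75/100=3.750000
k=0 src: V=3.7500
k=1 load: inc=3.750000, refl=3.750000·0.739130=2.7717; V=0.000000+3.750000+2.771739=6.5217
k=2 src: inc=2.771739, refl=2.771739·-0.500000=-1.3859; V=3.750000+2.771739+-1.385870=5.1359
k=3 load: inc=-1.385870, refl=-1.385870·0.739130=-1.0243; V=6.521739+-1.385870+-1.024338=4.1115
k=4 src: inc=-1.024338, refl=-1.024338·-0.500000=0.5122; V=5.135870+-1.024338+0.512169=4.6237
k=5 load: inc=0.512169, refl=0.512169·0.739130=0.3786; V=4.111531+0.512169+0.378560=5.0023
k=6 src: inc=0.378560, refl=0.378560·-0.500000=-0.1893; V=4.623700+0.378560+-0.189280=4.8130
k=7 load: inc=-0.189280, refl=-0.189280·0.739130=-0.1399; V=5.002260+-0.189280+-0.139903=4.6731
k=8 src: inc=-0.139903, refl=-0.139903·-0.500000=0.0700; V=4.812980+-0.139903+0.069951=4.7430
k=9 load: inc=0.069951, refl=0.069951·0.739130=0.0517; V=4.673078+0.069951+0.051703=4.7947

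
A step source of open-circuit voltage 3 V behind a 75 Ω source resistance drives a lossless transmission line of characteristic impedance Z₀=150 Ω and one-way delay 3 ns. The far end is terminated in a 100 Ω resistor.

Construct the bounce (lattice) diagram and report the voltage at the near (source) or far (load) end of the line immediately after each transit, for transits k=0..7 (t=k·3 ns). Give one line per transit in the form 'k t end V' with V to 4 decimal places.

0 0 source 2.0000
1 3 load 1.6000
2 6 source 1.7333
3 9 load 1.7067
4 12 source 1.7156
5 15 load 1.7138
6 18 source 1.7144
7 21 load 1.7143

Γ_L=-0.200000, Γ_S=-0.333333; launch V₁=3·150/225=2.000000
k=0 src: V=2.0000
k=1 load: inc=2.000000, refl=2.000000·-0.200000=-0.4000; V=0.000000+2.000000+-0.400000=1.6000
k=2 src: inc=-0.400000, refl=-0.400000·-0.333333=0.1333; V=2.000000+-0.400000+0.133333=1.7333
k=3 load: inc=0.133333, refl=0.133333·-0.200000=-0.0267; V=1.600000+0.133333+-0.026667=1.7067
k=4 src: inc=-0.026667, refl=-0.026667·-0.333333=0.0089; V=1.733333+-0.026667+0.008889=1.7156
k=5 load: inc=0.008889, refl=0.008889·-0.200000=-0.0018; V=1.706667+0.008889+-0.001778=1.7138
k=6 src: inc=-0.001778, refl=-0.001778·-0.333333=0.0006; V=1.715556+-0.001778+0.000593=1.7144
k=7 load: inc=0.000593, refl=0.000593·-0.200000=-0.0001; V=1.713778+0.000593+-0.000119=1.7143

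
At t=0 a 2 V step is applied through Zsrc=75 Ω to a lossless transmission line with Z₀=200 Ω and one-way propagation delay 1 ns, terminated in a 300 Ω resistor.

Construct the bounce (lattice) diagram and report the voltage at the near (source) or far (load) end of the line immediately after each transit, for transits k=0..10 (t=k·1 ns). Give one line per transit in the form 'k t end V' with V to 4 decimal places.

Γ_L=0.200000, Γ_S=-0.454545; launch V₁=2·200/275=1.454545
k=0 src: V=1.4545
k=1 load: inc=1.454545, refl=1.454545·0.200000=0.2909; V=0.000000+1.454545+0.290909=1.7455
k=2 src: inc=0.290909, refl=0.290909·-0.454545=-0.1322; V=1.454545+0.290909+-0.132231=1.6132
k=3 load: inc=-0.132231, refl=-0.132231·0.200000=-0.0264; V=1.745455+-0.132231+-0.026446=1.5868
k=4 src: inc=-0.026446, refl=-0.026446·-0.454545=0.0120; V=1.613223+-0.026446+0.012021=1.5988
k=5 load: inc=0.012021, refl=0.012021·0.200000=0.0024; V=1.586777+0.012021+0.002404=1.6012
k=6 src: inc=0.002404, refl=0.002404·-0.454545=-0.0011; V=1.598798+0.002404+-0.001093=1.6001
k=7 load: inc=-0.001093, refl=-0.001093·0.200000=-0.0002; V=1.601202+-0.001093+-0.000219=1.5999
k=8 src: inc=-0.000219, refl=-0.000219·-0.454545=0.0001; V=1.600109+-0.000219+0.000099=1.6000
k=9 load: inc=0.000099, refl=0.000099·0.200000=0.0000; V=1.599891+0.000099+0.000020=1.6000
k=10 src: inc=0.000020, refl=0.000020·-0.454545=-0.0000; V=1.599990+0.000020+-0.000009=1.6000

0 0 source 1.4545
1 1 load 1.7455
2 2 source 1.6132
3 3 load 1.5868
4 4 source 1.5988
5 5 load 1.6012
6 6 source 1.6001
7 7 load 1.5999
8 8 source 1.6000
9 9 load 1.6000
10 10 source 1.6000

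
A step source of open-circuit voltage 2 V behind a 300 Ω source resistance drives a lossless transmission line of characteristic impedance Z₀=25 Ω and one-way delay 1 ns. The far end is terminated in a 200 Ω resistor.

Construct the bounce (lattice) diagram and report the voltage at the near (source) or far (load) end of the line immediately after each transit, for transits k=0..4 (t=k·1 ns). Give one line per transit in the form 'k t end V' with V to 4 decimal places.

0 0 source 0.1538
1 1 load 0.2735
2 2 source 0.3748
3 3 load 0.4535
4 4 source 0.5201

Γ_L=0.777778, Γ_S=0.846154; launch V₁=2·25/325=0.153846
k=0 src: V=0.1538
k=1 load: inc=0.153846, refl=0.153846·0.777778=0.1197; V=0.000000+0.153846+0.119658=0.2735
k=2 src: inc=0.119658, refl=0.119658·0.846154=0.1012; V=0.153846+0.119658+0.101249=0.3748
k=3 load: inc=0.101249, refl=0.101249·0.777778=0.0787; V=0.273504+0.101249+0.078749=0.4535
k=4 src: inc=0.078749, refl=0.078749·0.846154=0.0666; V=0.374753+0.078749+0.066634=0.5201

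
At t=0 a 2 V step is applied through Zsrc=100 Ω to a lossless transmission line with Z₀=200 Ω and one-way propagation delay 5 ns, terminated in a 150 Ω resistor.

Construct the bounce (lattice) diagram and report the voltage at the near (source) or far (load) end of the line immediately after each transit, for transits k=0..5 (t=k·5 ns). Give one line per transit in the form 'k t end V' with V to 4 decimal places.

Γ_L=-0.142857, Γ_S=-0.333333; launch V₁=2·200/300=1.333333
k=0 src: V=1.3333
k=1 load: inc=1.333333, refl=1.333333·-0.142857=-0.1905; V=0.000000+1.333333+-0.190476=1.1429
k=2 src: inc=-0.190476, refl=-0.190476·-0.333333=0.0635; V=1.333333+-0.190476+0.063492=1.2063
k=3 load: inc=0.063492, refl=0.063492·-0.142857=-0.0091; V=1.142857+0.063492+-0.009070=1.1973
k=4 src: inc=-0.009070, refl=-0.009070·-0.333333=0.0030; V=1.206349+-0.009070+0.003023=1.2003
k=5 load: inc=0.003023, refl=0.003023·-0.142857=-0.0004; V=1.197279+0.003023+-0.000432=1.1999

0 0 source 1.3333
1 5 load 1.1429
2 10 source 1.2063
3 15 load 1.1973
4 20 source 1.2003
5 25 load 1.1999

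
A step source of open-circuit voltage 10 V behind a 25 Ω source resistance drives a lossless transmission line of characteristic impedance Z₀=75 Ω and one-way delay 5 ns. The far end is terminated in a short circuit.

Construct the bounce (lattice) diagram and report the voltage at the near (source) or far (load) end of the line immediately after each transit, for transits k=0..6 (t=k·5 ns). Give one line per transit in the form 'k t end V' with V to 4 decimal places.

Γ_L=-1.000000, Γ_S=-0.500000; launch V₁=10·75/100=7.500000
k=0 src: V=7.5000
k=1 load: inc=7.500000, refl=7.500000·-1.000000=-7.5000; V=0.000000+7.500000+-7.500000=0.0000
k=2 src: inc=-7.500000, refl=-7.500000·-0.500000=3.7500; V=7.500000+-7.500000+3.750000=3.7500
k=3 load: inc=3.750000, refl=3.750000·-1.000000=-3.7500; V=0.000000+3.750000+-3.750000=0.0000
k=4 src: inc=-3.750000, refl=-3.750000·-0.500000=1.8750; V=3.750000+-3.750000+1.875000=1.8750
k=5 load: inc=1.875000, refl=1.875000·-1.000000=-1.8750; V=0.000000+1.875000+-1.875000=0.0000
k=6 src: inc=-1.875000, refl=-1.875000·-0.500000=0.9375; V=1.875000+-1.875000+0.937500=0.9375

0 0 source 7.5000
1 5 load 0.0000
2 10 source 3.7500
3 15 load 0.0000
4 20 source 1.8750
5 25 load 0.0000
6 30 source 0.9375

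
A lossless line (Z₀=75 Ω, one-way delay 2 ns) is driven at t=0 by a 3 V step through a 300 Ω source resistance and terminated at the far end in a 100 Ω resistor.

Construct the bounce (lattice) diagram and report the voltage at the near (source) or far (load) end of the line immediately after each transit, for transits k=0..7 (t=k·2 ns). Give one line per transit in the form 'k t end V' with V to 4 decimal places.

Γ_L=0.142857, Γ_S=0.600000; launch V₁=3·75/375=0.600000
k=0 src: V=0.6000
k=1 load: inc=0.600000, refl=0.600000·0.142857=0.0857; V=0.000000+0.600000+0.085714=0.6857
k=2 src: inc=0.085714, refl=0.085714·0.600000=0.0514; V=0.600000+0.085714+0.051429=0.7371
k=3 load: inc=0.051429, refl=0.051429·0.142857=0.0073; V=0.685714+0.051429+0.007347=0.7445
k=4 src: inc=0.007347, refl=0.007347·0.600000=0.0044; V=0.737143+0.007347+0.004408=0.7489
k=5 load: inc=0.004408, refl=0.004408·0.142857=0.0006; V=0.744490+0.004408+0.000630=0.7495
k=6 src: inc=0.000630, refl=0.000630·0.600000=0.0004; V=0.748898+0.000630+0.000378=0.7499
k=7 load: inc=0.000378, refl=0.000378·0.142857=0.0001; V=0.749528+0.000378+0.000054=0.7500

0 0 source 0.6000
1 2 load 0.6857
2 4 source 0.7371
3 6 load 0.7445
4 8 source 0.7489
5 10 load 0.7495
6 12 source 0.7499
7 14 load 0.7500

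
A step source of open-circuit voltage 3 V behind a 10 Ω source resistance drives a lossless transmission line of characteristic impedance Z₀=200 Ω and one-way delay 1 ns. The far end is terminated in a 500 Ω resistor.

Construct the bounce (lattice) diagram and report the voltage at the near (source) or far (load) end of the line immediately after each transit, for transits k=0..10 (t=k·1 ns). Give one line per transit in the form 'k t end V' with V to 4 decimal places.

Γ_L=0.428571, Γ_S=-0.904762; launch V₁=3·200/210=2.857143
k=0 src: V=2.8571
k=1 load: inc=2.857143, refl=2.857143·0.428571=1.2245; V=0.000000+2.857143+1.224490=4.0816
k=2 src: inc=1.224490, refl=1.224490·-0.904762=-1.1079; V=2.857143+1.224490+-1.107872=2.9738
k=3 load: inc=-1.107872, refl=-1.107872·0.428571=-0.4748; V=4.081633+-1.107872+-0.474802=2.4990
k=4 src: inc=-0.474802, refl=-0.474802·-0.904762=0.4296; V=2.973761+-0.474802+0.429583=2.9285
k=5 load: inc=0.429583, refl=0.429583·0.428571=0.1841; V=2.498959+0.429583+0.184107=3.1126
k=6 src: inc=0.184107, refl=0.184107·-0.904762=-0.1666; V=2.928542+0.184107+-0.166573=2.9461
k=7 load: inc=-0.166573, refl=-0.166573·0.428571=-0.0714; V=3.112649+-0.166573+-0.071388=2.8747
k=8 src: inc=-0.071388, refl=-0.071388·-0.904762=0.0646; V=2.946076+-0.071388+0.064590=2.9393
k=9 load: inc=0.064590, refl=0.064590·0.428571=0.0277; V=2.874687+0.064590+0.027681=2.9670
k=10 src: inc=0.027681, refl=0.027681·-0.904762=-0.0250; V=2.939277+0.027681+-0.025045=2.9419

0 0 source 2.8571
1 1 load 4.0816
2 2 source 2.9738
3 3 load 2.4990
4 4 source 2.9285
5 5 load 3.1126
6 6 source 2.9461
7 7 load 2.8747
8 8 source 2.9393
9 9 load 2.9670
10 10 source 2.9419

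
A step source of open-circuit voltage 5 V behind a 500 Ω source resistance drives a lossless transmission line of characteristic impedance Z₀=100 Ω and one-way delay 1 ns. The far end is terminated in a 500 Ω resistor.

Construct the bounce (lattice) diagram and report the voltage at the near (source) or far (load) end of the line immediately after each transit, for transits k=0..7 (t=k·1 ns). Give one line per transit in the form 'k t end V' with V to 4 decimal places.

Γ_L=0.666667, Γ_S=0.666667; launch V₁=5·100/600=0.833333
k=0 src: V=0.8333
k=1 load: inc=0.833333, refl=0.833333·0.666667=0.5556; V=0.000000+0.833333+0.555556=1.3889
k=2 src: inc=0.555556, refl=0.555556·0.666667=0.3704; V=0.833333+0.555556+0.370370=1.7593
k=3 load: inc=0.370370, refl=0.370370·0.666667=0.2469; V=1.388889+0.370370+0.246914=2.0062
k=4 src: inc=0.246914, refl=0.246914·0.666667=0.1646; V=1.759259+0.246914+0.164609=2.1708
k=5 load: inc=0.164609, refl=0.164609·0.666667=0.1097; V=2.006173+0.164609+0.109739=2.2805
k=6 src: inc=0.109739, refl=0.109739·0.666667=0.0732; V=2.170782+0.109739+0.073160=2.3537
k=7 load: inc=0.073160, refl=0.073160·0.666667=0.0488; V=2.280521+0.073160+0.048773=2.4025

0 0 source 0.8333
1 1 load 1.3889
2 2 source 1.7593
3 3 load 2.0062
4 4 source 2.1708
5 5 load 2.2805
6 6 source 2.3537
7 7 load 2.4025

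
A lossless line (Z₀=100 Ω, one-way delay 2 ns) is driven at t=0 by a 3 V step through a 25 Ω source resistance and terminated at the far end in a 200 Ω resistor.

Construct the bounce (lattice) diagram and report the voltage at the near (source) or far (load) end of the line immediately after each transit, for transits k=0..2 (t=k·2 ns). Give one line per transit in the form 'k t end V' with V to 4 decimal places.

0 0 source 2.4000
1 2 load 3.2000
2 4 source 2.7200

Γ_L=0.333333, Γ_S=-0.600000; launch V₁=3·100/125=2.400000
k=0 src: V=2.4000
k=1 load: inc=2.400000, refl=2.400000·0.333333=0.8000; V=0.000000+2.400000+0.800000=3.2000
k=2 src: inc=0.800000, refl=0.800000·-0.600000=-0.4800; V=2.400000+0.800000+-0.480000=2.7200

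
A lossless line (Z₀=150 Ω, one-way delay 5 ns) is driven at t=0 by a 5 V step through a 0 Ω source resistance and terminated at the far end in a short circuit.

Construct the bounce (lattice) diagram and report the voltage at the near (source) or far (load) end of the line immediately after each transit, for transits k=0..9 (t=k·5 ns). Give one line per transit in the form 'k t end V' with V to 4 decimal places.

0 0 source 5.0000
1 5 load 0.0000
2 10 source 5.0000
3 15 load 0.0000
4 20 source 5.0000
5 25 load 0.0000
6 30 source 5.0000
7 35 load 0.0000
8 40 source 5.0000
9 45 load 0.0000

Γ_L=-1.000000, Γ_S=-1.000000; launch V₁=5·150/150=5.000000
k=0 src: V=5.0000
k=1 load: inc=5.000000, refl=5.000000·-1.000000=-5.0000; V=0.000000+5.000000+-5.000000=0.0000
k=2 src: inc=-5.000000, refl=-5.000000·-1.000000=5.0000; V=5.000000+-5.000000+5.000000=5.0000
k=3 load: inc=5.000000, refl=5.000000·-1.000000=-5.0000; V=0.000000+5.000000+-5.000000=0.0000
k=4 src: inc=-5.000000, refl=-5.000000·-1.000000=5.0000; V=5.000000+-5.000000+5.000000=5.0000
k=5 load: inc=5.000000, refl=5.000000·-1.000000=-5.0000; V=0.000000+5.000000+-5.000000=0.0000
k=6 src: inc=-5.000000, refl=-5.000000·-1.000000=5.0000; V=5.000000+-5.000000+5.000000=5.0000
k=7 load: inc=5.000000, refl=5.000000·-1.000000=-5.0000; V=0.000000+5.000000+-5.000000=0.0000
k=8 src: inc=-5.000000, refl=-5.000000·-1.000000=5.0000; V=5.000000+-5.000000+5.000000=5.0000
k=9 load: inc=5.000000, refl=5.000000·-1.000000=-5.0000; V=0.000000+5.000000+-5.000000=0.0000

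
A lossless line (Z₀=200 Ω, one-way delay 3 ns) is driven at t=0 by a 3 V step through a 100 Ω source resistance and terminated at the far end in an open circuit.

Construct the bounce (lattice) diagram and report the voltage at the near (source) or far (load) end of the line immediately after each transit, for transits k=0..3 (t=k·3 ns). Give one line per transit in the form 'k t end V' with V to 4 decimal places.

0 0 source 2.0000
1 3 load 4.0000
2 6 source 3.3333
3 9 load 2.6667

Γ_L=1.000000, Γ_S=-0.333333; launch V₁=3·200/300=2.000000
k=0 src: V=2.0000
k=1 load: inc=2.000000, refl=2.000000·1.000000=2.0000; V=0.000000+2.000000+2.000000=4.0000
k=2 src: inc=2.000000, refl=2.000000·-0.333333=-0.6667; V=2.000000+2.000000+-0.666667=3.3333
k=3 load: inc=-0.666667, refl=-0.666667·1.000000=-0.6667; V=4.000000+-0.666667+-0.666667=2.6667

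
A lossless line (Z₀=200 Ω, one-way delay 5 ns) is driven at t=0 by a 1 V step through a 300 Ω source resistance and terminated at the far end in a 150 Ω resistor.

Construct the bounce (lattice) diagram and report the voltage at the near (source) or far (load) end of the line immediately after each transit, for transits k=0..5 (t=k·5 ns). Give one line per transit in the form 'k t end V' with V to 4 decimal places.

Γ_L=-0.142857, Γ_S=0.200000; launch V₁=1·200/500=0.400000
k=0 src: V=0.4000
k=1 load: inc=0.400000, refl=0.400000·-0.142857=-0.0571; V=0.000000+0.400000+-0.057143=0.3429
k=2 src: inc=-0.057143, refl=-0.057143·0.200000=-0.0114; V=0.400000+-0.057143+-0.011429=0.3314
k=3 load: inc=-0.011429, refl=-0.011429·-0.142857=0.0016; V=0.342857+-0.011429+0.001633=0.3331
k=4 src: inc=0.001633, refl=0.001633·0.200000=0.0003; V=0.331429+0.001633+0.000327=0.3334
k=5 load: inc=0.000327, refl=0.000327·-0.142857=-0.0000; V=0.333061+0.000327+-0.000047=0.3333

0 0 source 0.4000
1 5 load 0.3429
2 10 source 0.3314
3 15 load 0.3331
4 20 source 0.3334
5 25 load 0.3333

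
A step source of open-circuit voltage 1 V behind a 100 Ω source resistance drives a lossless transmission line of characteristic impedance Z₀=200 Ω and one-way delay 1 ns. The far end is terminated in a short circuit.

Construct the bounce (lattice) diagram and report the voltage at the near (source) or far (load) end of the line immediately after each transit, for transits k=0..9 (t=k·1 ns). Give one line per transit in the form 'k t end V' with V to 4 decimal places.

Γ_L=-1.000000, Γ_S=-0.333333; launch V₁=1·200/300=0.666667
k=0 src: V=0.6667
k=1 load: inc=0.666667, refl=0.666667·-1.000000=-0.6667; V=0.000000+0.666667+-0.666667=0.0000
k=2 src: inc=-0.666667, refl=-0.666667·-0.333333=0.2222; V=0.666667+-0.666667+0.222222=0.2222
k=3 load: inc=0.222222, refl=0.222222·-1.000000=-0.2222; V=0.000000+0.222222+-0.222222=0.0000
k=4 src: inc=-0.222222, refl=-0.222222·-0.333333=0.0741; V=0.222222+-0.222222+0.074074=0.0741
k=5 load: inc=0.074074, refl=0.074074·-1.000000=-0.0741; V=0.000000+0.074074+-0.074074=0.0000
k=6 src: inc=-0.074074, refl=-0.074074·-0.333333=0.0247; V=0.074074+-0.074074+0.024691=0.0247
k=7 load: inc=0.024691, refl=0.024691·-1.000000=-0.0247; V=0.000000+0.024691+-0.024691=0.0000
k=8 src: inc=-0.024691, refl=-0.024691·-0.333333=0.0082; V=0.024691+-0.024691+0.008230=0.0082
k=9 load: inc=0.008230, refl=0.008230·-1.000000=-0.0082; V=0.000000+0.008230+-0.008230=0.0000

0 0 source 0.6667
1 1 load 0.0000
2 2 source 0.2222
3 3 load 0.0000
4 4 source 0.0741
5 5 load 0.0000
6 6 source 0.0247
7 7 load 0.0000
8 8 source 0.0082
9 9 load 0.0000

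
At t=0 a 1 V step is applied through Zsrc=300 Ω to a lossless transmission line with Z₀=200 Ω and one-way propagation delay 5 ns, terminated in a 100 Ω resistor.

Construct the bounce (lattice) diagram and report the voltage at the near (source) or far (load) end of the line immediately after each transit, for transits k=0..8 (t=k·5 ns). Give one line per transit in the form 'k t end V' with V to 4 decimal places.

0 0 source 0.4000
1 5 load 0.2667
2 10 source 0.2400
3 15 load 0.2489
4 20 source 0.2507
5 25 load 0.2501
6 30 source 0.2500
7 35 load 0.2500
8 40 source 0.2500

Γ_L=-0.333333, Γ_S=0.200000; launch V₁=1·200/500=0.400000
k=0 src: V=0.4000
k=1 load: inc=0.400000, refl=0.400000·-0.333333=-0.1333; V=0.000000+0.400000+-0.133333=0.2667
k=2 src: inc=-0.133333, refl=-0.133333·0.200000=-0.0267; V=0.400000+-0.133333+-0.026667=0.2400
k=3 load: inc=-0.026667, refl=-0.026667·-0.333333=0.0089; V=0.266667+-0.026667+0.008889=0.2489
k=4 src: inc=0.008889, refl=0.008889·0.200000=0.0018; V=0.240000+0.008889+0.001778=0.2507
k=5 load: inc=0.001778, refl=0.001778·-0.333333=-0.0006; V=0.248889+0.001778+-0.000593=0.2501
k=6 src: inc=-0.000593, refl=-0.000593·0.200000=-0.0001; V=0.250667+-0.000593+-0.000119=0.2500
k=7 load: inc=-0.000119, refl=-0.000119·-0.333333=0.0000; V=0.250074+-0.000119+0.000040=0.2500
k=8 src: inc=0.000040, refl=0.000040·0.200000=0.0000; V=0.249956+0.000040+0.000008=0.2500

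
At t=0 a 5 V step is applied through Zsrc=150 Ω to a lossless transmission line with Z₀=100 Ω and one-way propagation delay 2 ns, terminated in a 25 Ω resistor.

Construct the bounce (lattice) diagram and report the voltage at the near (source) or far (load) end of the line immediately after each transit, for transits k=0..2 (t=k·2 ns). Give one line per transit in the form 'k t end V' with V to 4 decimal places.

Γ_L=-0.600000, Γ_S=0.200000; launch V₁=5·100/250=2.000000
k=0 src: V=2.0000
k=1 load: inc=2.000000, refl=2.000000·-0.600000=-1.2000; V=0.000000+2.000000+-1.200000=0.8000
k=2 src: inc=-1.200000, refl=-1.200000·0.200000=-0.2400; V=2.000000+-1.200000+-0.240000=0.5600

0 0 source 2.0000
1 2 load 0.8000
2 4 source 0.5600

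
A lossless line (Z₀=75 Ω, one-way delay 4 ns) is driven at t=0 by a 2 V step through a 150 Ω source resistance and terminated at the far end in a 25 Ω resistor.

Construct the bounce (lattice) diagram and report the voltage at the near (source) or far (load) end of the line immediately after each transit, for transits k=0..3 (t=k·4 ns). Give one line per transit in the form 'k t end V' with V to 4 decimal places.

Γ_L=-0.500000, Γ_S=0.333333; launch V₁=2·75/225=0.666667
k=0 src: V=0.6667
k=1 load: inc=0.666667, refl=0.666667·-0.500000=-0.3333; V=0.000000+0.666667+-0.333333=0.3333
k=2 src: inc=-0.333333, refl=-0.333333·0.333333=-0.1111; V=0.666667+-0.333333+-0.111111=0.2222
k=3 load: inc=-0.111111, refl=-0.111111·-0.500000=0.0556; V=0.333333+-0.111111+0.055556=0.2778

0 0 source 0.6667
1 4 load 0.3333
2 8 source 0.2222
3 12 load 0.2778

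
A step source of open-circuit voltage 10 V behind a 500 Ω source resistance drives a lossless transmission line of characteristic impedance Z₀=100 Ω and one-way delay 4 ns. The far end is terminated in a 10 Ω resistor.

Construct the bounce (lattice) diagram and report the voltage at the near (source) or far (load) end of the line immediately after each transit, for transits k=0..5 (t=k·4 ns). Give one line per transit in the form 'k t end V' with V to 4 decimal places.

Γ_L=-0.818182, Γ_S=0.666667; launch V₁=10·100/600=1.666667
k=0 src: V=1.6667
k=1 load: inc=1.666667, refl=1.666667·-0.818182=-1.3636; V=0.000000+1.666667+-1.363636=0.3030
k=2 src: inc=-1.363636, refl=-1.363636·0.666667=-0.9091; V=1.666667+-1.363636+-0.909091=-0.6061
k=3 load: inc=-0.909091, refl=-0.909091·-0.818182=0.7438; V=0.303030+-0.909091+0.743802=0.1377
k=4 src: inc=0.743802, refl=0.743802·0.666667=0.4959; V=-0.606061+0.743802+0.495868=0.6336
k=5 load: inc=0.495868, refl=0.495868·-0.818182=-0.4057; V=0.137741+0.495868+-0.405710=0.2279

0 0 source 1.6667
1 4 load 0.3030
2 8 source -0.6061
3 12 load 0.1377
4 16 source 0.6336
5 20 load 0.2279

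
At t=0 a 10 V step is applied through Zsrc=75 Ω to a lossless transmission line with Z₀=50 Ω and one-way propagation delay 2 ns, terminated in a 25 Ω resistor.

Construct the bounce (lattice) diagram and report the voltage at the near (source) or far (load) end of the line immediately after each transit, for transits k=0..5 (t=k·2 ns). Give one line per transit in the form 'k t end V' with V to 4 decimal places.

0 0 source 4.0000
1 2 load 2.6667
2 4 source 2.4000
3 6 load 2.4889
4 8 source 2.5067
5 10 load 2.5007

Γ_L=-0.333333, Γ_S=0.200000; launch V₁=10·50/125=4.000000
k=0 src: V=4.0000
k=1 load: inc=4.000000, refl=4.000000·-0.333333=-1.3333; V=0.000000+4.000000+-1.333333=2.6667
k=2 src: inc=-1.333333, refl=-1.333333·0.200000=-0.2667; V=4.000000+-1.333333+-0.266667=2.4000
k=3 load: inc=-0.266667, refl=-0.266667·-0.333333=0.0889; V=2.666667+-0.266667+0.088889=2.4889
k=4 src: inc=0.088889, refl=0.088889·0.200000=0.0178; V=2.400000+0.088889+0.017778=2.5067
k=5 load: inc=0.017778, refl=0.017778·-0.333333=-0.0059; V=2.488889+0.017778+-0.005926=2.5007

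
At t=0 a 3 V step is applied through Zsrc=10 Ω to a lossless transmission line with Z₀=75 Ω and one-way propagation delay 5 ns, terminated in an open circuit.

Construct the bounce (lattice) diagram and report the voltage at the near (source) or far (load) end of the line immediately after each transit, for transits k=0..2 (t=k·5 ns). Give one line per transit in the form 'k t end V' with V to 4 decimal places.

0 0 source 2.6471
1 5 load 5.2941
2 10 source 3.2699

Γ_L=1.000000, Γ_S=-0.764706; launch V₁=3·75/85=2.647059
k=0 src: V=2.6471
k=1 load: inc=2.647059, refl=2.647059·1.000000=2.6471; V=0.000000+2.647059+2.647059=5.2941
k=2 src: inc=2.647059, refl=2.647059·-0.764706=-2.0242; V=2.647059+2.647059+-2.024221=3.2699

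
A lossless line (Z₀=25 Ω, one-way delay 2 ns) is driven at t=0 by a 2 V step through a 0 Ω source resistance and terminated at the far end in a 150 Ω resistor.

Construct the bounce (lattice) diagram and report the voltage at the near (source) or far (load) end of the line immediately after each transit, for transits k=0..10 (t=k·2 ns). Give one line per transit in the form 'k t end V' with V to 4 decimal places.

Γ_L=0.714286, Γ_S=-1.000000; launch V₁=2·25/25=2.000000
k=0 src: V=2.0000
k=1 load: inc=2.000000, refl=2.000000·0.714286=1.4286; V=0.000000+2.000000+1.428571=3.4286
k=2 src: inc=1.428571, refl=1.428571·-1.000000=-1.4286; V=2.000000+1.428571+-1.428571=2.0000
k=3 load: inc=-1.428571, refl=-1.428571·0.714286=-1.0204; V=3.428571+-1.428571+-1.020408=0.9796
k=4 src: inc=-1.020408, refl=-1.020408·-1.000000=1.0204; V=2.000000+-1.020408+1.020408=2.0000
k=5 load: inc=1.020408, refl=1.020408·0.714286=0.7289; V=0.979592+1.020408+0.728863=2.7289
k=6 src: inc=0.728863, refl=0.728863·-1.000000=-0.7289; V=2.000000+0.728863+-0.728863=2.0000
k=7 load: inc=-0.728863, refl=-0.728863·0.714286=-0.5206; V=2.728863+-0.728863+-0.520616=1.4794
k=8 src: inc=-0.520616, refl=-0.520616·-1.000000=0.5206; V=2.000000+-0.520616+0.520616=2.0000
k=9 load: inc=0.520616, refl=0.520616·0.714286=0.3719; V=1.479384+0.520616+0.371869=2.3719
k=10 src: inc=0.371869, refl=0.371869·-1.000000=-0.3719; V=2.000000+0.371869+-0.371869=2.0000

0 0 source 2.0000
1 2 load 3.4286
2 4 source 2.0000
3 6 load 0.9796
4 8 source 2.0000
5 10 load 2.7289
6 12 source 2.0000
7 14 load 1.4794
8 16 source 2.0000
9 18 load 2.3719
10 20 source 2.0000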